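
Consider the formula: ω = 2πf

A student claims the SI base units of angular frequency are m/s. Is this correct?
Units of each symbol in ω = 2πf:
  f (frequency): 1/s
  The factor 2π is dimensionless.

Multiplying the contributions: [1/s]
Adding exponents of each base unit: s: -1
SI base units of angular frequency: 1/s

The claimed units m/s (exponents m: 1, s: -1) do not match the derived units 1/s (exponents s: -1), so the claim is incorrect.

Answer: No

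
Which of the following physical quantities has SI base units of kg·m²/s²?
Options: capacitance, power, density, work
Checking the SI base units of each option:
  capacitance (C = Q/V): s⁴·A²/(kg·m²)  ✗
  power (P = W/t): kg·m²/s³  ✗
  density (ρ = m/V): kg/m³  ✗
  work (W = Fd): kg·m²/s²  ✓ matches

Only work has units kg·m²/s².

Answer: work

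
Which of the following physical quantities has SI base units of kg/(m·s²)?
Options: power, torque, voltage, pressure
Checking the SI base units of each option:
  power (P = W/t): kg·m²/s³  ✗
  torque (τ = Fr): kg·m²/s²  ✗
  voltage (V = IR): kg·m²/(s³·A)  ✗
  pressure (P = F/A): kg/(m·s²)  ✓ matches

Only pressure has units kg/(m·s²).

Answer: pressure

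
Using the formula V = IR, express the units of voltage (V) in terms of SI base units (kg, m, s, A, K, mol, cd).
Units of each symbol in V = IR:
  I (current): A
  R (resistance, in ohms): kg·m²/(s³·A²)

Multiplying the contributions: [A] · [kg·m²/(s³·A²)]
Adding exponents of each base unit: kg: 1, m: 2, s: -3, A: -1
SI base units of voltage: kg·m²/(s³·A)

Answer: kg·m²/(s³·A)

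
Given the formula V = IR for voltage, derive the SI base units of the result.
Units of each symbol in V = IR:
  I (current): A
  R (resistance, in ohms): kg·m²/(s³·A²)

Multiplying the contributions: [A] · [kg·m²/(s³·A²)]
Adding exponents of each base unit: kg: 1, m: 2, s: -3, A: -1
SI base units of voltage: kg·m²/(s³·A)

Answer: kg·m²/(s³·A)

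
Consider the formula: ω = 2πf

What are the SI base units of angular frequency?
Units of each symbol in ω = 2πf:
  f (frequency): 1/s
  The factor 2π is dimensionless.

Multiplying the contributions: [1/s]
Adding exponents of each base unit: s: -1
SI base units of angular frequency: 1/s

Answer: 1/s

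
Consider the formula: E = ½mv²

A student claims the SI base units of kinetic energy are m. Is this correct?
Units of each symbol in E = ½mv²:
  m (mass): kg
  v (speed): m/s  → to the power 2, contributes m²/s²
  The factor ½ is dimensionless.

Multiplying the contributions: [kg] · [m²/s²]
Adding exponents of each base unit: kg: 1, m: 2, s: -2
SI base units of kinetic energy: kg·m²/s²

The claimed units m (exponents m: 1) do not match the derived units kg·m²/s² (exponents kg: 1, m: 2, s: -2), so the claim is incorrect.

Answer: No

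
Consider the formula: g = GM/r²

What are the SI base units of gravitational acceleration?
Units of each symbol in g = GM/r²:
  G (gravitational constant): m³/(kg·s²)
  M (mass): kg
  r (distance): m  → to the power 2 in the denominator, contributes 1/m²

Multiplying the contributions: [m³/(kg·s²)] · [kg] · [1/m²]
Adding exponents of each base unit: m: 1, s: -2
SI base units of gravitational acceleration: m/s²

Answer: m/s²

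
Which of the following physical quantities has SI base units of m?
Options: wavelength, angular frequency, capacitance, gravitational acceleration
Checking the SI base units of each option:
  wavelength (λ = v/f): m  ✓ matches
  angular frequency (ω = 2πf): 1/s  ✗
  capacitance (C = Q/V): s⁴·A²/(kg·m²)  ✗
  gravitational acceleration (g = GM/r²): m/s²  ✗

Only wavelength has units m.

Answer: wavelength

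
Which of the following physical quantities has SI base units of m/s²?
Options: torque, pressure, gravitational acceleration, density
Checking the SI base units of each option:
  torque (τ = Fr): kg·m²/s²  ✗
  pressure (P = F/A): kg/(m·s²)  ✗
  gravitational acceleration (g = GM/r²): m/s²  ✓ matches
  density (ρ = m/V): kg/m³  ✗

Only gravitational acceleration has units m/s².

Answer: gravitational acceleration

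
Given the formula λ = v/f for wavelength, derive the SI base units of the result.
Units of each symbol in λ = v/f:
  v (wave speed): m/s
  f (frequency): 1/s  → in the denominator, contributes s

Multiplying the contributions: [m/s] · [s]
Adding exponents of each base unit: m: 1
SI base units of wavelength: m

Answer: m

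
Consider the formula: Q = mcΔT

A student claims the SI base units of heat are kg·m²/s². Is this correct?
Units of each symbol in Q = mcΔT:
  m (mass): kg
  c (specific heat capacity, in J/(kg·K)): m²/(s²·K)
  ΔT (temperature change): K

Multiplying the contributions: [kg] · [m²/(s²·K)] · [K]
Adding exponents of each base unit: kg: 1, m: 2, s: -2
SI base units of heat: kg·m²/s²

The claimed units kg·m²/s² match the derived units, so the claim is correct.

Answer: Yes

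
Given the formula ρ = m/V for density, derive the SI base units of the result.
Units of each symbol in ρ = m/V:
  m (mass): kg
  V (volume): m³  → in the denominator, contributes 1/m³

Multiplying the contributions: [kg] · [1/m³]
Adding exponents of each base unit: kg: 1, m: -3
SI base units of density: kg/m³

Answer: kg/m³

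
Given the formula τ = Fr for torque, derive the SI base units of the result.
Units of each symbol in τ = Fr:
  F (force): kg·m/s²
  r (lever arm): m

Multiplying the contributions: [kg·m/s²] · [m]
Adding exponents of each base unit: kg: 1, m: 2, s: -2
SI base units of torque: kg·m²/s²

Answer: kg·m²/s²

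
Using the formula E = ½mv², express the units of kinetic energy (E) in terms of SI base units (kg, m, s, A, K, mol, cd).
Units of each symbol in E = ½mv²:
  m (mass): kg
  v (speed): m/s  → to the power 2, contributes m²/s²
  The factor ½ is dimensionless.

Multiplying the contributions: [kg] · [m²/s²]
Adding exponents of each base unit: kg: 1, m: 2, s: -2
SI base units of kinetic energy: kg·m²/s²

Answer: kg·m²/s²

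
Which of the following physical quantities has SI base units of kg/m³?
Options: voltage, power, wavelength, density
Checking the SI base units of each option:
  voltage (V = IR): kg·m²/(s³·A)  ✗
  power (P = W/t): kg·m²/s³  ✗
  wavelength (λ = v/f): m  ✗
  density (ρ = m/V): kg/m³  ✓ matches

Only density has units kg/m³.

Answer: density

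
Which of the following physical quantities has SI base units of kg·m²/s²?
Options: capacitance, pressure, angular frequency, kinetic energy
Checking the SI base units of each option:
  capacitance (C = Q/V): s⁴·A²/(kg·m²)  ✗
  pressure (P = F/A): kg/(m·s²)  ✗
  angular frequency (ω = 2πf): 1/s  ✗
  kinetic energy (E = ½mv²): kg·m²/s²  ✓ matches

Only kinetic energy has units kg·m²/s².

Answer: kinetic energy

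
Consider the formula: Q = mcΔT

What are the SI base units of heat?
Units of each symbol in Q = mcΔT:
  m (mass): kg
  c (specific heat capacity, in J/(kg·K)): m²/(s²·K)
  ΔT (temperature change): K

Multiplying the contributions: [kg] · [m²/(s²·K)] · [K]
Adding exponents of each base unit: kg: 1, m: 2, s: -2
SI base units of heat: kg·m²/s²

Answer: kg·m²/s²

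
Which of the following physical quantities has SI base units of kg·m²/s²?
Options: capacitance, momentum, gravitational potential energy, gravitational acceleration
Checking the SI base units of each option:
  capacitance (C = Q/V): s⁴·A²/(kg·m²)  ✗
  momentum (p = mv): kg·m/s  ✗
  gravitational potential energy (U = -GMm/r): kg·m²/s²  ✓ matches
  gravitational acceleration (g = GM/r²): m/s²  ✗

Only gravitational potential energy has units kg·m²/s².

Answer: gravitational potential energy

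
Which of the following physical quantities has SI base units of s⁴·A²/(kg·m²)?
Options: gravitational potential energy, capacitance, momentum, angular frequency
Checking the SI base units of each option:
  gravitational potential energy (U = -GMm/r): kg·m²/s²  ✗
  capacitance (C = Q/V): s⁴·A²/(kg·m²)  ✓ matches
  momentum (p = mv): kg·m/s  ✗
  angular frequency (ω = 2πf): 1/s  ✗

Only capacitance has units s⁴·A²/(kg·m²).

Answer: capacitance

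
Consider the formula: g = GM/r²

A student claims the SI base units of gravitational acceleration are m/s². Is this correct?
Units of each symbol in g = GM/r²:
  G (gravitational constant): m³/(kg·s²)
  M (mass): kg
  r (distance): m  → to the power 2 in the denominator, contributes 1/m²

Multiplying the contributions: [m³/(kg·s²)] · [kg] · [1/m²]
Adding exponents of each base unit: m: 1, s: -2
SI base units of gravitational acceleration: m/s²

The claimed units m/s² match the derived units, so the claim is correct.

Answer: Yes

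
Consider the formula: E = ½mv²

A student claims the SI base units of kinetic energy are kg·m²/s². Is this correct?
Units of each symbol in E = ½mv²:
  m (mass): kg
  v (speed): m/s  → to the power 2, contributes m²/s²
  The factor ½ is dimensionless.

Multiplying the contributions: [kg] · [m²/s²]
Adding exponents of each base unit: kg: 1, m: 2, s: -2
SI base units of kinetic energy: kg·m²/s²

The claimed units kg·m²/s² match the derived units, so the claim is correct.

Answer: Yes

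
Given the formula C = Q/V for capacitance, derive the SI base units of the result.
Units of each symbol in C = Q/V:
  Q (charge, in coulombs): s·A
  V (voltage, in volts): kg·m²/(s³·A)  → in the denominator, contributes s³·A/(kg·m²)

Multiplying the contributions: [s·A] · [s³·A/(kg·m²)]
Adding exponents of each base unit: kg: -1, m: -2, s: 4, A: 2
SI base units of capacitance: s⁴·A²/(kg·m²)

Answer: s⁴·A²/(kg·m²)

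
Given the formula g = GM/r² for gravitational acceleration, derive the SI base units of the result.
Units of each symbol in g = GM/r²:
  G (gravitational constant): m³/(kg·s²)
  M (mass): kg
  r (distance): m  → to the power 2 in the denominator, contributes 1/m²

Multiplying the contributions: [m³/(kg·s²)] · [kg] · [1/m²]
Adding exponents of each base unit: m: 1, s: -2
SI base units of gravitational acceleration: m/s²

Answer: m/s²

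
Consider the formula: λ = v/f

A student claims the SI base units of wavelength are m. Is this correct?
Units of each symbol in λ = v/f:
  v (wave speed): m/s
  f (frequency): 1/s  → in the denominator, contributes s

Multiplying the contributions: [m/s] · [s]
Adding exponents of each base unit: m: 1
SI base units of wavelength: m

The claimed units m match the derived units, so the claim is correct.

Answer: Yes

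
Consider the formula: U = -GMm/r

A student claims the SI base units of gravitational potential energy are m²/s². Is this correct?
Units of each symbol in U = -GMm/r:
  G (gravitational constant): m³/(kg·s²)
  M (mass): kg
  m (mass): kg
  r (distance): m  → in the denominator, contributes 1/m
  The minus sign does not affect the units.

Multiplying the contributions: [m³/(kg·s²)] · [kg] · [kg] · [1/m]
Adding exponents of each base unit: kg: 1, m: 2, s: -2
SI base units of gravitational potential energy: kg·m²/s²

The claimed units m²/s² (exponents m: 2, s: -2) do not match the derived units kg·m²/s² (exponents kg: 1, m: 2, s: -2), so the claim is incorrect.

Answer: No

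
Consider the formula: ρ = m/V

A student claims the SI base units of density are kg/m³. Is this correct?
Units of each symbol in ρ = m/V:
  m (mass): kg
  V (volume): m³  → in the denominator, contributes 1/m³

Multiplying the contributions: [kg] · [1/m³]
Adding exponents of each base unit: kg: 1, m: -3
SI base units of density: kg/m³

The claimed units kg/m³ match the derived units, so the claim is correct.

Answer: Yes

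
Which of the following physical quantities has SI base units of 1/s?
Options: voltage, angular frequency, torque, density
Checking the SI base units of each option:
  voltage (V = IR): kg·m²/(s³·A)  ✗
  angular frequency (ω = 2πf): 1/s  ✓ matches
  torque (τ = Fr): kg·m²/s²  ✗
  density (ρ = m/V): kg/m³  ✗

Only angular frequency has units 1/s.

Answer: angular frequency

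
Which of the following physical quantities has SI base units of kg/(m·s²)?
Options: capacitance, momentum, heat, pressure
Checking the SI base units of each option:
  capacitance (C = Q/V): s⁴·A²/(kg·m²)  ✗
  momentum (p = mv): kg·m/s  ✗
  heat (Q = mcΔT): kg·m²/s²  ✗
  pressure (P = F/A): kg/(m·s²)  ✓ matches

Only pressure has units kg/(m·s²).

Answer: pressure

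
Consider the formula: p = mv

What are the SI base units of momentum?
Units of each symbol in p = mv:
  m (mass): kg
  v (velocity): m/s

Multiplying the contributions: [kg] · [m/s]
Adding exponents of each base unit: kg: 1, m: 1, s: -1
SI base units of momentum: kg·m/s

Answer: kg·m/s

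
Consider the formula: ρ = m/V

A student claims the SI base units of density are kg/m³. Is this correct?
Units of each symbol in ρ = m/V:
  m (mass): kg
  V (volume): m³  → in the denominator, contributes 1/m³

Multiplying the contributions: [kg] · [1/m³]
Adding exponents of each base unit: kg: 1, m: -3
SI base units of density: kg/m³

The claimed units kg/m³ match the derived units, so the claim is correct.

Answer: Yes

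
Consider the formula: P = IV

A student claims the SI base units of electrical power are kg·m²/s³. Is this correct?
Units of each symbol in P = IV:
  I (current): A
  V (voltage, in volts): kg·m²/(s³·A)

Multiplying the contributions: [A] · [kg·m²/(s³·A)]
Adding exponents of each base unit: kg: 1, m: 2, s: -3
SI base units of electrical power: kg·m²/s³

The claimed units kg·m²/s³ match the derived units, so the claim is correct.

Answer: Yes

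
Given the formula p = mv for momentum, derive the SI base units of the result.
Units of each symbol in p = mv:
  m (mass): kg
  v (velocity): m/s

Multiplying the contributions: [kg] · [m/s]
Adding exponents of each base unit: kg: 1, m: 1, s: -1
SI base units of momentum: kg·m/s

Answer: kg·m/s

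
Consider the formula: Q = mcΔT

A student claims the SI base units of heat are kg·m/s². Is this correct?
Units of each symbol in Q = mcΔT:
  m (mass): kg
  c (specific heat capacity, in J/(kg·K)): m²/(s²·K)
  ΔT (temperature change): K

Multiplying the contributions: [kg] · [m²/(s²·K)] · [K]
Adding exponents of each base unit: kg: 1, m: 2, s: -2
SI base units of heat: kg·m²/s²

The claimed units kg·m/s² (exponents kg: 1, m: 1, s: -2) do not match the derived units kg·m²/s² (exponents kg: 1, m: 2, s: -2), so the claim is incorrect.

Answer: No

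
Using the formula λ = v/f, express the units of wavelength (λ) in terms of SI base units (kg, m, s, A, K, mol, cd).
Units of each symbol in λ = v/f:
  v (wave speed): m/s
  f (frequency): 1/s  → in the denominator, contributes s

Multiplying the contributions: [m/s] · [s]
Adding exponents of each base unit: m: 1
SI base units of wavelength: m

Answer: m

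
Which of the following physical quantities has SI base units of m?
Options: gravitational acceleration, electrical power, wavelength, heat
Checking the SI base units of each option:
  gravitational acceleration (g = GM/r²): m/s²  ✗
  electrical power (P = IV): kg·m²/s³  ✗
  wavelength (λ = v/f): m  ✓ matches
  heat (Q = mcΔT): kg·m²/s²  ✗

Only wavelength has units m.

Answer: wavelength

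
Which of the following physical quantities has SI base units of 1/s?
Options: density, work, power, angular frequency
Checking the SI base units of each option:
  density (ρ = m/V): kg/m³  ✗
  work (W = Fd): kg·m²/s²  ✗
  power (P = W/t): kg·m²/s³  ✗
  angular frequency (ω = 2πf): 1/s  ✓ matches

Only angular frequency has units 1/s.

Answer: angular frequency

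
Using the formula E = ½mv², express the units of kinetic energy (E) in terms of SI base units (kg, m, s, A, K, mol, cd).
Units of each symbol in E = ½mv²:
  m (mass): kg
  v (speed): m/s  → to the power 2, contributes m²/s²
  The factor ½ is dimensionless.

Multiplying the contributions: [kg] · [m²/s²]
Adding exponents of each base unit: kg: 1, m: 2, s: -2
SI base units of kinetic energy: kg·m²/s²

Answer: kg·m²/s²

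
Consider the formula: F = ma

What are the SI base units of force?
Units of each symbol in F = ma:
  m (mass): kg
  a (acceleration): m/s²

Multiplying the contributions: [kg] · [m/s²]
Adding exponents of each base unit: kg: 1, m: 1, s: -2
SI base units of force: kg·m/s²

Answer: kg·m/s²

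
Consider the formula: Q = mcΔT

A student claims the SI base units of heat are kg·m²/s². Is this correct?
Units of each symbol in Q = mcΔT:
  m (mass): kg
  c (specific heat capacity, in J/(kg·K)): m²/(s²·K)
  ΔT (temperature change): K

Multiplying the contributions: [kg] · [m²/(s²·K)] · [K]
Adding exponents of each base unit: kg: 1, m: 2, s: -2
SI base units of heat: kg·m²/s²

The claimed units kg·m²/s² match the derived units, so the claim is correct.

Answer: Yes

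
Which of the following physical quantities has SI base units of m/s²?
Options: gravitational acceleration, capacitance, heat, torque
Checking the SI base units of each option:
  gravitational acceleration (g = GM/r²): m/s²  ✓ matches
  capacitance (C = Q/V): s⁴·A²/(kg·m²)  ✗
  heat (Q = mcΔT): kg·m²/s²  ✗
  torque (τ = Fr): kg·m²/s²  ✗

Only gravitational acceleration has units m/s².

Answer: gravitational acceleration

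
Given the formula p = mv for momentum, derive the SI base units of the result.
Units of each symbol in p = mv:
  m (mass): kg
  v (velocity): m/s

Multiplying the contributions: [kg] · [m/s]
Adding exponents of each base unit: kg: 1, m: 1, s: -1
SI base units of momentum: kg·m/s

Answer: kg·m/s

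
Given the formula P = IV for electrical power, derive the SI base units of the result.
Units of each symbol in P = IV:
  I (current): A
  V (voltage, in volts): kg·m²/(s³·A)

Multiplying the contributions: [A] · [kg·m²/(s³·A)]
Adding exponents of each base unit: kg: 1, m: 2, s: -3
SI base units of electrical power: kg·m²/s³

Answer: kg·m²/s³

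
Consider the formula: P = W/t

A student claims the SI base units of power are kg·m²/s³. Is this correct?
Units of each symbol in P = W/t:
  W (work): kg·m²/s²
  t (time): s  → in the denominator, contributes 1/s

Multiplying the contributions: [kg·m²/s²] · [1/s]
Adding exponents of each base unit: kg: 1, m: 2, s: -3
SI base units of power: kg·m²/s³

The claimed units kg·m²/s³ match the derived units, so the claim is correct.

Answer: Yes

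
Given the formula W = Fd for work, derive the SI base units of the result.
Units of each symbol in W = Fd:
  F (force): kg·m/s²
  d (displacement): m

Multiplying the contributions: [kg·m/s²] · [m]
Adding exponents of each base unit: kg: 1, m: 2, s: -2
SI base units of work: kg·m²/s²

Answer: kg·m²/s²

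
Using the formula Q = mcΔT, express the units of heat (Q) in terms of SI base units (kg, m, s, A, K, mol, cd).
Units of each symbol in Q = mcΔT:
  m (mass): kg
  c (specific heat capacity, in J/(kg·K)): m²/(s²·K)
  ΔT (temperature change): K

Multiplying the contributions: [kg] · [m²/(s²·K)] · [K]
Adding exponents of each base unit: kg: 1, m: 2, s: -2
SI base units of heat: kg·m²/s²

Answer: kg·m²/s²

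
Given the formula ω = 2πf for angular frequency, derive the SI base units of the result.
Units of each symbol in ω = 2πf:
  f (frequency): 1/s
  The factor 2π is dimensionless.

Multiplying the contributions: [1/s]
Adding exponents of each base unit: s: -1
SI base units of angular frequency: 1/s

Answer: 1/s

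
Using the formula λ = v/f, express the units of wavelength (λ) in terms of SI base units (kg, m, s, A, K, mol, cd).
Units of each symbol in λ = v/f:
  v (wave speed): m/s
  f (frequency): 1/s  → in the denominator, contributes s

Multiplying the contributions: [m/s] · [s]
Adding exponents of each base unit: m: 1
SI base units of wavelength: m

Answer: m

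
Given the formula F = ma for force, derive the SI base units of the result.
Units of each symbol in F = ma:
  m (mass): kg
  a (acceleration): m/s²

Multiplying the contributions: [kg] · [m/s²]
Adding exponents of each base unit: kg: 1, m: 1, s: -2
SI base units of force: kg·m/s²

Answer: kg·m/s²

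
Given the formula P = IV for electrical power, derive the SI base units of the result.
Units of each symbol in P = IV:
  I (current): A
  V (voltage, in volts): kg·m²/(s³·A)

Multiplying the contributions: [A] · [kg·m²/(s³·A)]
Adding exponents of each base unit: kg: 1, m: 2, s: -3
SI base units of electrical power: kg·m²/s³

Answer: kg·m²/s³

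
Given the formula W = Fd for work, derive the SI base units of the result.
Units of each symbol in W = Fd:
  F (force): kg·m/s²
  d (displacement): m

Multiplying the contributions: [kg·m/s²] · [m]
Adding exponents of each base unit: kg: 1, m: 2, s: -2
SI base units of work: kg·m²/s²

Answer: kg·m²/s²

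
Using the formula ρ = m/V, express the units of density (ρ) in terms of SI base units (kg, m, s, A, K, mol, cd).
Units of each symbol in ρ = m/V:
  m (mass): kg
  V (volume): m³  → in the denominator, contributes 1/m³

Multiplying the contributions: [kg] · [1/m³]
Adding exponents of each base unit: kg: 1, m: -3
SI base units of density: kg/m³

Answer: kg/m³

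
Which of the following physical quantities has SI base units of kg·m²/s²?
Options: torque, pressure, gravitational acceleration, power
Checking the SI base units of each option:
  torque (τ = Fr): kg·m²/s²  ✓ matches
  pressure (P = F/A): kg/(m·s²)  ✗
  gravitational acceleration (g = GM/r²): m/s²  ✗
  power (P = W/t): kg·m²/s³  ✗

Only torque has units kg·m²/s².

Answer: torque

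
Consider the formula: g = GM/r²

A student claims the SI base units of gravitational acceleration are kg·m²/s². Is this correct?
Units of each symbol in g = GM/r²:
  G (gravitational constant): m³/(kg·s²)
  M (mass): kg
  r (distance): m  → to the power 2 in the denominator, contributes 1/m²

Multiplying the contributions: [m³/(kg·s²)] · [kg] · [1/m²]
Adding exponents of each base unit: m: 1, s: -2
SI base units of gravitational acceleration: m/s²

The claimed units kg·m²/s² (exponents kg: 1, m: 2, s: -2) do not match the derived units m/s² (exponents m: 1, s: -2), so the claim is incorrect.

Answer: No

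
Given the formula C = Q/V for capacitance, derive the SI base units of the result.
Units of each symbol in C = Q/V:
  Q (charge, in coulombs): s·A
  V (voltage, in volts): kg·m²/(s³·A)  → in the denominator, contributes s³·A/(kg·m²)

Multiplying the contributions: [s·A] · [s³·A/(kg·m²)]
Adding exponents of each base unit: kg: -1, m: -2, s: 4, A: 2
SI base units of capacitance: s⁴·A²/(kg·m²)

Answer: s⁴·A²/(kg·m²)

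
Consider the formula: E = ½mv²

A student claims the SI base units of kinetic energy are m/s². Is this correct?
Units of each symbol in E = ½mv²:
  m (mass): kg
  v (speed): m/s  → to the power 2, contributes m²/s²
  The factor ½ is dimensionless.

Multiplying the contributions: [kg] · [m²/s²]
Adding exponents of each base unit: kg: 1, m: 2, s: -2
SI base units of kinetic energy: kg·m²/s²

The claimed units m/s² (exponents m: 1, s: -2) do not match the derived units kg·m²/s² (exponents kg: 1, m: 2, s: -2), so the claim is incorrect.

Answer: No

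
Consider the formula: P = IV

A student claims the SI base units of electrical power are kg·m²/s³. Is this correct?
Units of each symbol in P = IV:
  I (current): A
  V (voltage, in volts): kg·m²/(s³·A)

Multiplying the contributions: [A] · [kg·m²/(s³·A)]
Adding exponents of each base unit: kg: 1, m: 2, s: -3
SI base units of electrical power: kg·m²/s³

The claimed units kg·m²/s³ match the derived units, so the claim is correct.

Answer: Yes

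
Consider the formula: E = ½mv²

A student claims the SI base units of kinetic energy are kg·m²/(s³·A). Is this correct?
Units of each symbol in E = ½mv²:
  m (mass): kg
  v (speed): m/s  → to the power 2, contributes m²/s²
  The factor ½ is dimensionless.

Multiplying the contributions: [kg] · [m²/s²]
Adding exponents of each base unit: kg: 1, m: 2, s: -2
SI base units of kinetic energy: kg·m²/s²

The claimed units kg·m²/(s³·A) (exponents kg: 1, m: 2, s: -3, A: -1) do not match the derived units kg·m²/s² (exponents kg: 1, m: 2, s: -2), so the claim is incorrect.

Answer: No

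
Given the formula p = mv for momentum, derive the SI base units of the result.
Units of each symbol in p = mv:
  m (mass): kg
  v (velocity): m/s

Multiplying the contributions: [kg] · [m/s]
Adding exponents of each base unit: kg: 1, m: 1, s: -1
SI base units of momentum: kg·m/s

Answer: kg·m/s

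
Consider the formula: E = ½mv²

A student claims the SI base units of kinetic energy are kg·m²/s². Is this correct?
Units of each symbol in E = ½mv²:
  m (mass): kg
  v (speed): m/s  → to the power 2, contributes m²/s²
  The factor ½ is dimensionless.

Multiplying the contributions: [kg] · [m²/s²]
Adding exponents of each base unit: kg: 1, m: 2, s: -2
SI base units of kinetic energy: kg·m²/s²

The claimed units kg·m²/s² match the derived units, so the claim is correct.

Answer: Yes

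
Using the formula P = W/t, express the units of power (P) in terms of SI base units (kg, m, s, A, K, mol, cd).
Units of each symbol in P = W/t:
  W (work): kg·m²/s²
  t (time): s  → in the denominator, contributes 1/s

Multiplying the contributions: [kg·m²/s²] · [1/s]
Adding exponents of each base unit: kg: 1, m: 2, s: -3
SI base units of power: kg·m²/s³

Answer: kg·m²/s³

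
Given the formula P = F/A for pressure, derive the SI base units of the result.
Units of each symbol in P = F/A:
  F (force): kg·m/s²
  A (area): m²  → in the denominator, contributes 1/m²

Multiplying the contributions: [kg·m/s²] · [1/m²]
Adding exponents of each base unit: kg: 1, m: -1, s: -2
SI base units of pressure: kg/(m·s²)

Answer: kg/(m·s²)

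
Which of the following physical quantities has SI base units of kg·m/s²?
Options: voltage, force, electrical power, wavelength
Checking the SI base units of each option:
  voltage (V = IR): kg·m²/(s³·A)  ✗
  force (F = ma): kg·m/s²  ✓ matches
  electrical power (P = IV): kg·m²/s³  ✗
  wavelength (λ = v/f): m  ✗

Only force has units kg·m/s².

Answer: force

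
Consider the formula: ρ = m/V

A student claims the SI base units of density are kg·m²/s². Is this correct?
Units of each symbol in ρ = m/V:
  m (mass): kg
  V (volume): m³  → in the denominator, contributes 1/m³

Multiplying the contributions: [kg] · [1/m³]
Adding exponents of each base unit: kg: 1, m: -3
SI base units of density: kg/m³

The claimed units kg·m²/s² (exponents kg: 1, m: 2, s: -2) do not match the derived units kg/m³ (exponents kg: 1, m: -3), so the claim is incorrect.

Answer: No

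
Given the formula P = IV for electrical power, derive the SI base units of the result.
Units of each symbol in P = IV:
  I (current): A
  V (voltage, in volts): kg·m²/(s³·A)

Multiplying the contributions: [A] · [kg·m²/(s³·A)]
Adding exponents of each base unit: kg: 1, m: 2, s: -3
SI base units of electrical power: kg·m²/s³

Answer: kg·m²/s³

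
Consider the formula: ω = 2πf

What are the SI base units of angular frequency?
Units of each symbol in ω = 2πf:
  f (frequency): 1/s
  The factor 2π is dimensionless.

Multiplying the contributions: [1/s]
Adding exponents of each base unit: s: -1
SI base units of angular frequency: 1/s

Answer: 1/s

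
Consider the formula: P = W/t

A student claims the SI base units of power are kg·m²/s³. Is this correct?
Units of each symbol in P = W/t:
  W (work): kg·m²/s²
  t (time): s  → in the denominator, contributes 1/s

Multiplying the contributions: [kg·m²/s²] · [1/s]
Adding exponents of each base unit: kg: 1, m: 2, s: -3
SI base units of power: kg·m²/s³

The claimed units kg·m²/s³ match the derived units, so the claim is correct.

Answer: Yes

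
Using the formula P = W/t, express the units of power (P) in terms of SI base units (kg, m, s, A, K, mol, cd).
Units of each symbol in P = W/t:
  W (work): kg·m²/s²
  t (time): s  → in the denominator, contributes 1/s

Multiplying the contributions: [kg·m²/s²] · [1/s]
Adding exponents of each base unit: kg: 1, m: 2, s: -3
SI base units of power: kg·m²/s³

Answer: kg·m²/s³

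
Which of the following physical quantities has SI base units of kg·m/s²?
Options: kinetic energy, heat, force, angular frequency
Checking the SI base units of each option:
  kinetic energy (E = ½mv²): kg·m²/s²  ✗
  heat (Q = mcΔT): kg·m²/s²  ✗
  force (F = ma): kg·m/s²  ✓ matches
  angular frequency (ω = 2πf): 1/s  ✗

Only force has units kg·m/s².

Answer: force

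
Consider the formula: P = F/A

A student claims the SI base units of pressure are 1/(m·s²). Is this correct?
Units of each symbol in P = F/A:
  F (force): kg·m/s²
  A (area): m²  → in the denominator, contributes 1/m²

Multiplying the contributions: [kg·m/s²] · [1/m²]
Adding exponents of each base unit: kg: 1, m: -1, s: -2
SI base units of pressure: kg/(m·s²)

The claimed units 1/(m·s²) (exponents m: -1, s: -2) do not match the derived units kg/(m·s²) (exponents kg: 1, m: -1, s: -2), so the claim is incorrect.

Answer: No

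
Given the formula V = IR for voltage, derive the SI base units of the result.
Units of each symbol in V = IR:
  I (current): A
  R (resistance, in ohms): kg·m²/(s³·A²)

Multiplying the contributions: [A] · [kg·m²/(s³·A²)]
Adding exponents of each base unit: kg: 1, m: 2, s: -3, A: -1
SI base units of voltage: kg·m²/(s³·A)

Answer: kg·m²/(s³·A)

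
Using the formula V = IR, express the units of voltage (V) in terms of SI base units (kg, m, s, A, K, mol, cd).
Units of each symbol in V = IR:
  I (current): A
  R (resistance, in ohms): kg·m²/(s³·A²)

Multiplying the contributions: [A] · [kg·m²/(s³·A²)]
Adding exponents of each base unit: kg: 1, m: 2, s: -3, A: -1
SI base units of voltage: kg·m²/(s³·A)

Answer: kg·m²/(s³·A)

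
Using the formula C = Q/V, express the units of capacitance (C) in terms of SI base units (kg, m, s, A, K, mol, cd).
Units of each symbol in C = Q/V:
  Q (charge, in coulombs): s·A
  V (voltage, in volts): kg·m²/(s³·A)  → in the denominator, contributes s³·A/(kg·m²)

Multiplying the contributions: [s·A] · [s³·A/(kg·m²)]
Adding exponents of each base unit: kg: -1, m: -2, s: 4, A: 2
SI base units of capacitance: s⁴·A²/(kg·m²)

Answer: s⁴·A²/(kg·m²)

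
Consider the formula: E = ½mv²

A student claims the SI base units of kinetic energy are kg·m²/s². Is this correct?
Units of each symbol in E = ½mv²:
  m (mass): kg
  v (speed): m/s  → to the power 2, contributes m²/s²
  The factor ½ is dimensionless.

Multiplying the contributions: [kg] · [m²/s²]
Adding exponents of each base unit: kg: 1, m: 2, s: -2
SI base units of kinetic energy: kg·m²/s²

The claimed units kg·m²/s² match the derived units, so the claim is correct.

Answer: Yes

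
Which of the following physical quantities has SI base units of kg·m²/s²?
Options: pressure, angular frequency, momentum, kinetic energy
Checking the SI base units of each option:
  pressure (P = F/A): kg/(m·s²)  ✗
  angular frequency (ω = 2πf): 1/s  ✗
  momentum (p = mv): kg·m/s  ✗
  kinetic energy (E = ½mv²): kg·m²/s²  ✓ matches

Only kinetic energy has units kg·m²/s².

Answer: kinetic energy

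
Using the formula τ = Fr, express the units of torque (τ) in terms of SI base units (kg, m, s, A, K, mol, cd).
Units of each symbol in τ = Fr:
  F (force): kg·m/s²
  r (lever arm): m

Multiplying the contributions: [kg·m/s²] · [m]
Adding exponents of each base unit: kg: 1, m: 2, s: -2
SI base units of torque: kg·m²/s²

Answer: kg·m²/s²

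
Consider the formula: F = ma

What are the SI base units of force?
Units of each symbol in F = ma:
  m (mass): kg
  a (acceleration): m/s²

Multiplying the contributions: [kg] · [m/s²]
Adding exponents of each base unit: kg: 1, m: 1, s: -2
SI base units of force: kg·m/s²

Answer: kg·m/s²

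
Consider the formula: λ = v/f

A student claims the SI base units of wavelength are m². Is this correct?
Units of each symbol in λ = v/f:
  v (wave speed): m/s
  f (frequency): 1/s  → in the denominator, contributes s

Multiplying the contributions: [m/s] · [s]
Adding exponents of each base unit: m: 1
SI base units of wavelength: m

The claimed units m² (exponents m: 2) do not match the derived units m (exponents m: 1), so the claim is incorrect.

Answer: No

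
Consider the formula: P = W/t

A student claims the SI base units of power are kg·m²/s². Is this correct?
Units of each symbol in P = W/t:
  W (work): kg·m²/s²
  t (time): s  → in the denominator, contributes 1/s

Multiplying the contributions: [kg·m²/s²] · [1/s]
Adding exponents of each base unit: kg: 1, m: 2, s: -3
SI base units of power: kg·m²/s³

The claimed units kg·m²/s² (exponents kg: 1, m: 2, s: -2) do not match the derived units kg·m²/s³ (exponents kg: 1, m: 2, s: -3), so the claim is incorrect.

Answer: No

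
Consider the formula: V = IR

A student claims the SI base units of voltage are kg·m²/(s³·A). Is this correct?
Units of each symbol in V = IR:
  I (current): A
  R (resistance, in ohms): kg·m²/(s³·A²)

Multiplying the contributions: [A] · [kg·m²/(s³·A²)]
Adding exponents of each base unit: kg: 1, m: 2, s: -3, A: -1
SI base units of voltage: kg·m²/(s³·A)

The claimed units kg·m²/(s³·A) match the derived units, so the claim is correct.

Answer: Yes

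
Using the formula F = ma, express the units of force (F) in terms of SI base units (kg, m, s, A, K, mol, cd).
Units of each symbol in F = ma:
  m (mass): kg
  a (acceleration): m/s²

Multiplying the contributions: [kg] · [m/s²]
Adding exponents of each base unit: kg: 1, m: 1, s: -2
SI base units of force: kg·m/s²

Answer: kg·m/s²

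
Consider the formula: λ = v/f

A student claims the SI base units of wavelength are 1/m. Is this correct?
Units of each symbol in λ = v/f:
  v (wave speed): m/s
  f (frequency): 1/s  → in the denominator, contributes s

Multiplying the contributions: [m/s] · [s]
Adding exponents of each base unit: m: 1
SI base units of wavelength: m

The claimed units 1/m (exponents m: -1) do not match the derived units m (exponents m: 1), so the claim is incorrect.

Answer: No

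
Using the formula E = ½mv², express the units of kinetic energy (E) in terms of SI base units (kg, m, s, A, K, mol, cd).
Units of each symbol in E = ½mv²:
  m (mass): kg
  v (speed): m/s  → to the power 2, contributes m²/s²
  The factor ½ is dimensionless.

Multiplying the contributions: [kg] · [m²/s²]
Adding exponents of each base unit: kg: 1, m: 2, s: -2
SI base units of kinetic energy: kg·m²/s²

Answer: kg·m²/s²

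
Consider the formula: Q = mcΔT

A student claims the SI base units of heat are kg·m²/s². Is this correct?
Units of each symbol in Q = mcΔT:
  m (mass): kg
  c (specific heat capacity, in J/(kg·K)): m²/(s²·K)
  ΔT (temperature change): K

Multiplying the contributions: [kg] · [m²/(s²·K)] · [K]
Adding exponents of each base unit: kg: 1, m: 2, s: -2
SI base units of heat: kg·m²/s²

The claimed units kg·m²/s² match the derived units, so the claim is correct.

Answer: Yes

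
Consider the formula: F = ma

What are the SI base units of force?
Units of each symbol in F = ma:
  m (mass): kg
  a (acceleration): m/s²

Multiplying the contributions: [kg] · [m/s²]
Adding exponents of each base unit: kg: 1, m: 1, s: -2
SI base units of force: kg·m/s²

Answer: kg·m/s²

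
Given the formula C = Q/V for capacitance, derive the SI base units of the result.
Units of each symbol in C = Q/V:
  Q (charge, in coulombs): s·A
  V (voltage, in volts): kg·m²/(s³·A)  → in the denominator, contributes s³·A/(kg·m²)

Multiplying the contributions: [s·A] · [s³·A/(kg·m²)]
Adding exponents of each base unit: kg: -1, m: -2, s: 4, A: 2
SI base units of capacitance: s⁴·A²/(kg·m²)

Answer: s⁴·A²/(kg·m²)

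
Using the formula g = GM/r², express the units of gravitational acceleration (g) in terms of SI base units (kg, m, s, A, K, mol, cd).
Units of each symbol in g = GM/r²:
  G (gravitational constant): m³/(kg·s²)
  M (mass): kg
  r (distance): m  → to the power 2 in the denominator, contributes 1/m²

Multiplying the contributions: [m³/(kg·s²)] · [kg] · [1/m²]
Adding exponents of each base unit: m: 1, s: -2
SI base units of gravitational acceleration: m/s²

Answer: m/s²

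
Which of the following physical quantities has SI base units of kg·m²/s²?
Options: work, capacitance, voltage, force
Checking the SI base units of each option:
  work (W = Fd): kg·m²/s²  ✓ matches
  capacitance (C = Q/V): s⁴·A²/(kg·m²)  ✗
  voltage (V = IR): kg·m²/(s³·A)  ✗
  force (F = ma): kg·m/s²  ✗

Only work has units kg·m²/s².

Answer: work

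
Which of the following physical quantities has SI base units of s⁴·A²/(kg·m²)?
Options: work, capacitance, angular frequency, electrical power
Checking the SI base units of each option:
  work (W = Fd): kg·m²/s²  ✗
  capacitance (C = Q/V): s⁴·A²/(kg·m²)  ✓ matches
  angular frequency (ω = 2πf): 1/s  ✗
  electrical power (P = IV): kg·m²/s³  ✗

Only capacitance has units s⁴·A²/(kg·m²).

Answer: capacitance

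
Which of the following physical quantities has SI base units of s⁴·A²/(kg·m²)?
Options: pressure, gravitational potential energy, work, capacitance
Checking the SI base units of each option:
  pressure (P = F/A): kg/(m·s²)  ✗
  gravitational potential energy (U = -GMm/r): kg·m²/s²  ✗
  work (W = Fd): kg·m²/s²  ✗
  capacitance (C = Q/V): s⁴·A²/(kg·m²)  ✓ matches

Only capacitance has units s⁴·A²/(kg·m²).

Answer: capacitance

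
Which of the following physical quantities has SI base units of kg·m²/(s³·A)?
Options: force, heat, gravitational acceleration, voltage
Checking the SI base units of each option:
  force (F = ma): kg·m/s²  ✗
  heat (Q = mcΔT): kg·m²/s²  ✗
  gravitational acceleration (g = GM/r²): m/s²  ✗
  voltage (V = IR): kg·m²/(s³·A)  ✓ matches

Only voltage has units kg·m²/(s³·A).

Answer: voltage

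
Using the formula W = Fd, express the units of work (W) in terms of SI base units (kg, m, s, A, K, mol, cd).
Units of each symbol in W = Fd:
  F (force): kg·m/s²
  d (displacement): m

Multiplying the contributions: [kg·m/s²] · [m]
Adding exponents of each base unit: kg: 1, m: 2, s: -2
SI base units of work: kg·m²/s²

Answer: kg·m²/s²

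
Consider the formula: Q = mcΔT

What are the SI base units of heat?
Units of each symbol in Q = mcΔT:
  m (mass): kg
  c (specific heat capacity, in J/(kg·K)): m²/(s²·K)
  ΔT (temperature change): K

Multiplying the contributions: [kg] · [m²/(s²·K)] · [K]
Adding exponents of each base unit: kg: 1, m: 2, s: -2
SI base units of heat: kg·m²/s²

Answer: kg·m²/s²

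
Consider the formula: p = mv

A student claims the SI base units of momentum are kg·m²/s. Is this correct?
Units of each symbol in p = mv:
  m (mass): kg
  v (velocity): m/s

Multiplying the contributions: [kg] · [m/s]
Adding exponents of each base unit: kg: 1, m: 1, s: -1
SI base units of momentum: kg·m/s

The claimed units kg·m²/s (exponents kg: 1, m: 2, s: -1) do not match the derived units kg·m/s (exponents kg: 1, m: 1, s: -1), so the claim is incorrect.

Answer: No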